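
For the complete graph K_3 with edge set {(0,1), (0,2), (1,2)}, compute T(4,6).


T(K_3; x,y) = x^2 + x + y.
T(4,6) = 16 + 4 + 6 = 26.

26


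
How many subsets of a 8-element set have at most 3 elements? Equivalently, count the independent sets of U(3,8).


Independent sets of U(3,8) are all subsets of size <= 3.
Count = (8 choose 0) + (8 choose 1) + (8 choose 2) + (8 choose 3)
     = 1 + 8 + 28 + 56
     = 93.

93


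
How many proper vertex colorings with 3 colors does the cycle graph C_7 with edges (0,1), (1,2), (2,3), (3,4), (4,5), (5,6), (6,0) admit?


P(C_7, k) = (k-1)^7 + (-1)^7*(k-1).
P(3) = (2)^7 - 2
= 128 - 2 = 126.

126


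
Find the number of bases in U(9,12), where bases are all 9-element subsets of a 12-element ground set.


Bases of U(9,12) are all 9-element subsets of the 12-element ground set.
Number of bases = C(12,9).
(12 choose 9) = 220.

220


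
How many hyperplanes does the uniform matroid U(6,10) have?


Hyperplanes of U(6,10) are flats of rank 5.
In a uniform matroid, these are exactly the (5)-element subsets.
Count = C(10,5) = 10! / (5! * 5!) = 252.

252


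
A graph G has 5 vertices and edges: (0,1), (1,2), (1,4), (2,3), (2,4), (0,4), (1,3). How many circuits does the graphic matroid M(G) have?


A circuit in a graphic matroid = edge set of a simple cycle.
G has 5 vertices and 7 edges.
Enumerating all minimal edge subsets forming cycles...
Total circuits found: 6.

6


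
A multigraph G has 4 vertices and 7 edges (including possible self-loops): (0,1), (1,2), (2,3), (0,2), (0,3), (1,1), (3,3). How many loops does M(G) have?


In a graphic matroid, a loop is a self-loop edge (u,u) with rank 0.
Examining all 7 edges for self-loops...
Self-loops found: (1,1), (3,3)
Number of loops = 2.

2


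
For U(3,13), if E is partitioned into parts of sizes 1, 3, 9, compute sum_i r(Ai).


r(Ai) = min(|Ai|, 3) for each part.
Sum = min(1,3) + min(3,3) + min(9,3)
    = 1 + 3 + 3
    = 7.

7


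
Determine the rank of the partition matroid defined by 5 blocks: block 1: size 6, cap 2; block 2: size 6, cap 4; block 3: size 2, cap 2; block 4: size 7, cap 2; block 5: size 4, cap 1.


Rank of a partition matroid = sum of min(|Si|, ci) for each block.
= min(6,2) + min(6,4) + min(2,2) + min(7,2) + min(4,1)
= 2 + 4 + 2 + 2 + 1
= 11.

11


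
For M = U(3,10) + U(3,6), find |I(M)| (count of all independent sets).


For a direct sum, |I(M1+M2)| = |I(M1)| * |I(M2)|.
|I(U(3,10))| = sum C(10,k) for k=0..3 = 176.
|I(U(3,6))| = sum C(6,k) for k=0..3 = 42.
Total = 176 * 42 = 7392.

7392


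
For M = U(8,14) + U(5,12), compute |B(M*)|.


(M1+M2)* = M1* + M2*.
M1* = U(6,14), bases: C(14,6) = 3003.
M2* = U(7,12), bases: C(12,7) = 792.
|B(M*)| = 3003 * 792 = 2378376.

2378376


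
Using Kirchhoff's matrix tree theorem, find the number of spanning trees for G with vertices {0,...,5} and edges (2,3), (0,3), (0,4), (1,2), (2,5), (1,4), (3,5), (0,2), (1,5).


By Kirchhoff's matrix tree theorem, the number of spanning trees equals
the determinant of any cofactor of the Laplacian matrix L.
G has 6 vertices and 9 edges.
Computing the (5 x 5) cofactor determinant gives 66.

66


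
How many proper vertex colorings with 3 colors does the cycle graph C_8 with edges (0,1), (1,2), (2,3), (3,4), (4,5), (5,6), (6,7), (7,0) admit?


P(C_8, k) = (k-1)^8 + (-1)^8*(k-1).
P(3) = (2)^8 + 2
= 256 + 2 = 258.

258


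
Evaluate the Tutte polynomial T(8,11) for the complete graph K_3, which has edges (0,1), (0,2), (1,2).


T(K_3; x,y) = x^2 + x + y.
T(8,11) = 64 + 8 + 11 = 83.

83


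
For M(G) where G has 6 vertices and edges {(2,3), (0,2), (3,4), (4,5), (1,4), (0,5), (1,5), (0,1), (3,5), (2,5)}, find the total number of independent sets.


An independent set in a graphic matroid is an acyclic edge subset.
G has 6 vertices and 10 edges.
Enumerate all 2^10 = 1024 subsets, checking for acyclicity.
Total independent sets = 462.

462


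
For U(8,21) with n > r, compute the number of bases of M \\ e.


Deleting e from U(8,21) gives U(8,20) since n > r.
Bases of U(8,20) = C(20,8) = 20! / (8! * 12!) = 125970.

125970


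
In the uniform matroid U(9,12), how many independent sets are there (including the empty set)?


Independent sets of U(9,12) are all subsets of size <= 9.
Count = (12 choose 0) + (12 choose 1) + (12 choose 2) + (12 choose 3) + (12 choose 4) + (12 choose 5) + (12 choose 6) + (12 choose 7) + (12 choose 8) + (12 choose 9)
     = 1 + 12 + 66 + 220 + 495 + 792 + 924 + 792 + 495 + 220
     = 4017.

4017


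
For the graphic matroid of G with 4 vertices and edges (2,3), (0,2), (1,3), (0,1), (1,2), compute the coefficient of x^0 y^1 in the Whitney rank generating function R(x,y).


R(x,y) = sum over A in 2^E of x^(r(E)-r(A)) * y^(|A|-r(A)).
G has 4 vertices, 5 edges. r(E) = 3.
Enumerate all 2^5 = 32 subsets.
Count subsets with r(E)-r(A)=0 and |A|-r(A)=1: 5.

5


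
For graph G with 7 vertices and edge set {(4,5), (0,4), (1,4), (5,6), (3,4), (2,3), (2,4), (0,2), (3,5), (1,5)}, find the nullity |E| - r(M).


Cycle rank (nullity) = |E| - r(M) = |E| - (|V| - c).
|E| = 10, |V| = 7, c = 1.
Nullity = 10 - (7 - 1) = 10 - 6 = 4.

4


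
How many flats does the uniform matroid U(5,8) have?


Flats of U(5,8): every subset of size < 5 is a flat, plus E itself.
Count = C(8,0) + C(8,1) + C(8,2) + C(8,3) + C(8,4) + 1
     = 1 + 8 + 28 + 56 + 70 + 1
     = 164.

164


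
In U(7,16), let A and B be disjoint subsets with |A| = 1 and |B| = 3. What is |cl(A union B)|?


|A union B| = 1 + 3 = 4 (disjoint).
In U(7,16), cl(S) = S if |S| < 7, else cl(S) = E.
Since 4 < 7, cl(A union B) = A union B.
|cl(A union B)| = 4.

4


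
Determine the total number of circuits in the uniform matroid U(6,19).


In U(6,19), circuits are the (7)-element subsets.
Any set of 7 elements is dependent, and removing any one element gives
an independent set of size 6, so it is a minimal dependent set.
Number of circuits = C(19,7) = 19! / (7! * 12!) = 50388.

50388


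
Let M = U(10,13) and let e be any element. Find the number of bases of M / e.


Contracting e from U(10,13) gives U(9,12).
Bases of U(9,12) = (12 choose 9) = 220.

220


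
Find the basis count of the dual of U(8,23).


The dual of U(r,n) is U(n-r, n) = U(15,23).
Bases of U(15,23) are all (15)-element subsets.
|B(M*)| = C(23,15) = 23! / (15! * 8!) = 490314.

490314


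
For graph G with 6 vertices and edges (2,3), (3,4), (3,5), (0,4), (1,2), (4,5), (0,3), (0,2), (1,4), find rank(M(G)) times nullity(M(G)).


r(M) = |V| - c = 6 - 1 = 5.
nullity = |E| - r(M) = 9 - 5 = 4.
Product = 5 * 4 = 20.

20


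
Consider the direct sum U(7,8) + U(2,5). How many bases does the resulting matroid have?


Bases of a direct sum M1 + M2: |B| = |B(M1)| * |B(M2)|.
|B(U(7,8))| = C(8,7) = 8.
|B(U(2,5))| = C(5,2) = 10.
Total bases = 8 * 10 = 80.

80


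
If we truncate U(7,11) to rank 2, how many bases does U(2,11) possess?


Truncating U(7,11) to rank 2 gives U(2,11).
Bases of U(2,11) are all 2-element subsets of 11 elements.
Number of bases = C(11,2) = 11! / (2! * 9!) = 55.

55


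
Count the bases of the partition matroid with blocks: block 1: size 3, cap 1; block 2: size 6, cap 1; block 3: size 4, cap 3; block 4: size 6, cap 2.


A basis picks exactly ci elements from block i.
Number of bases = product of C(|Si|, ci).
= C(3,1) * C(6,1) * C(4,3) * C(6,2)
= 3 * 6 * 4 * 15
= 1080.

1080


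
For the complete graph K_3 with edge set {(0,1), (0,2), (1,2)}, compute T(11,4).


T(K_3; x,y) = x^2 + x + y.
T(11,4) = 121 + 11 + 4 = 136.

136


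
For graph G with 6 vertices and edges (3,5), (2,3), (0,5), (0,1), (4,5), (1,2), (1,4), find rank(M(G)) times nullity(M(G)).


r(M) = |V| - c = 6 - 1 = 5.
nullity = |E| - r(M) = 7 - 5 = 2.
Product = 5 * 2 = 10.

10


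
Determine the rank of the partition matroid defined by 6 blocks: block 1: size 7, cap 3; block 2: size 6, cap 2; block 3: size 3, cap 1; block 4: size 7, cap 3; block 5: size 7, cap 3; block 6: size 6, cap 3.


Rank of a partition matroid = sum of min(|Si|, ci) for each block.
= min(7,3) + min(6,2) + min(3,1) + min(7,3) + min(7,3) + min(6,3)
= 3 + 2 + 1 + 3 + 3 + 3
= 15.

15


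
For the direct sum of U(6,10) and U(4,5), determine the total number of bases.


Bases of a direct sum M1 + M2: |B| = |B(M1)| * |B(M2)|.
|B(U(6,10))| = C(10,6) = 210.
|B(U(4,5))| = C(5,4) = 5.
Total bases = 210 * 5 = 1050.

1050


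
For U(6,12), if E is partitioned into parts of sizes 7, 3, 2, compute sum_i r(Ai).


r(Ai) = min(|Ai|, 6) for each part.
Sum = min(7,6) + min(3,6) + min(2,6)
    = 6 + 3 + 2
    = 11.

11


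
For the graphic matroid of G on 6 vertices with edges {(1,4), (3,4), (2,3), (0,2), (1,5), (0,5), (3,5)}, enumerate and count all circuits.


A circuit in a graphic matroid = edge set of a simple cycle.
G has 6 vertices and 7 edges.
Enumerating all minimal edge subsets forming cycles...
Total circuits found: 3.

3


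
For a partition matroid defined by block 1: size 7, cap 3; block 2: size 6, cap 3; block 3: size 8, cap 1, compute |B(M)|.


A basis picks exactly ci elements from block i.
Number of bases = product of C(|Si|, ci).
= C(7,3) * C(6,3) * C(8,1)
= 35 * 20 * 8
= 5600.

5600


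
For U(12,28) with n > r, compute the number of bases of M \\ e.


Deleting e from U(12,28) gives U(12,27) since n > r.
Bases of U(12,27) = (27 choose 12) = 17383860.

17383860


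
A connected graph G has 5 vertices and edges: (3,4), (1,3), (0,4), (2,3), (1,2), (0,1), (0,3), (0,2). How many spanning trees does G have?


By Kirchhoff's matrix tree theorem, the number of spanning trees equals
the determinant of any cofactor of the Laplacian matrix L.
G has 5 vertices and 8 edges.
Computing the (4 x 4) cofactor determinant gives 40.

40


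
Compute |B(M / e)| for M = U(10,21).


Contracting e from U(10,21) gives U(9,20).
Bases of U(9,20) = C(20,9) = 167960.

167960


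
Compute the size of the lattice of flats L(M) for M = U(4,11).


Flats of U(4,11): every subset of size < 4 is a flat, plus E itself.
Count = (11 choose 0) + (11 choose 1) + (11 choose 2) + (11 choose 3) + 1
     = 1 + 11 + 55 + 165 + 1
     = 233.

233


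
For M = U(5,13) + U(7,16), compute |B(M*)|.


(M1+M2)* = M1* + M2*.
M1* = U(8,13), bases: C(13,8) = 1287.
M2* = U(9,16), bases: C(16,9) = 11440.
|B(M*)| = 1287 * 11440 = 14723280.

14723280


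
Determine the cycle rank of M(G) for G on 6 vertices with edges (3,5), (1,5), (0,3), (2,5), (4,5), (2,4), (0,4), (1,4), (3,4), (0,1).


Cycle rank (nullity) = |E| - r(M) = |E| - (|V| - c).
|E| = 10, |V| = 6, c = 1.
Nullity = 10 - (6 - 1) = 10 - 5 = 5.

5


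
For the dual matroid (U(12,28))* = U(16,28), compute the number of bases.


The dual of U(r,n) is U(n-r, n) = U(16,28).
Bases of U(16,28) are all (16)-element subsets.
|B(M*)| = C(28,16) = 30421755.

30421755


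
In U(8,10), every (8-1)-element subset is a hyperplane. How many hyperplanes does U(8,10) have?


Hyperplanes of U(8,10) are flats of rank 7.
In a uniform matroid, these are exactly the (7)-element subsets.
Count = C(10,7) = 10! / (7! * 3!) = 120.

120


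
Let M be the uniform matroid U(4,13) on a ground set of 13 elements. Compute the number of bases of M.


Bases of U(4,13) are all 4-element subsets of the 13-element ground set.
Number of bases = C(13,4).
C(13,4) = (13 * 12 * 11 * 10) / (1 * 2 * 3 * 4) = 715.

715


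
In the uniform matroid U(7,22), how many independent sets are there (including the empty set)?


Independent sets of U(7,22) are all subsets of size <= 7.
Count = C(22,0) + C(22,1) + C(22,2) + C(22,3) + C(22,4) + C(22,5) + C(22,6) + C(22,7)
     = 1 + 22 + 231 + 1540 + 7315 + 26334 + 74613 + 170544
     = 280600.

280600


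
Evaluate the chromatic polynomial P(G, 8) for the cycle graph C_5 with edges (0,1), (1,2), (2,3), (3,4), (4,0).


P(C_5, k) = (k-1)^5 + (-1)^5*(k-1).
P(8) = (7)^5 - 7
= 16807 - 7 = 16800.

16800


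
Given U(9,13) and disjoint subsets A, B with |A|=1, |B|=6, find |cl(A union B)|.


|A union B| = 1 + 6 = 7 (disjoint).
In U(9,13), cl(S) = S if |S| < 9, else cl(S) = E.
Since 7 < 9, cl(A union B) = A union B.
|cl(A union B)| = 7.

7


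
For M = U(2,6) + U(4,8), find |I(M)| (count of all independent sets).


For a direct sum, |I(M1+M2)| = |I(M1)| * |I(M2)|.
|I(U(2,6))| = sum C(6,k) for k=0..2 = 22.
|I(U(4,8))| = sum C(8,k) for k=0..4 = 163.
Total = 22 * 163 = 3586.

3586


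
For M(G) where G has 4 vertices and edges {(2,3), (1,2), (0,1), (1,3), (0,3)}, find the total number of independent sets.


An independent set in a graphic matroid is an acyclic edge subset.
G has 4 vertices and 5 edges.
Enumerate all 2^5 = 32 subsets, checking for acyclicity.
Total independent sets = 24.

24


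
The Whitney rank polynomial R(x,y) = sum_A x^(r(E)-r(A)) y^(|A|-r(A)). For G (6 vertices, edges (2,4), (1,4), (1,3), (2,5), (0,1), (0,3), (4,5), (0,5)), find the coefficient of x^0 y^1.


R(x,y) = sum over A in 2^E of x^(r(E)-r(A)) * y^(|A|-r(A)).
G has 6 vertices, 8 edges. r(E) = 5.
Enumerate all 2^8 = 256 subsets.
Count subsets with r(E)-r(A)=0 and |A|-r(A)=1: 25.

25


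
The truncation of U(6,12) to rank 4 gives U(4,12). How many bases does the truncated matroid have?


Truncating U(6,12) to rank 4 gives U(4,12).
Bases of U(4,12) are all 4-element subsets of 12 elements.
Number of bases = (12 choose 4) = 495.

495


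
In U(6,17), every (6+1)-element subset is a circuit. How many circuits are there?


In U(6,17), circuits are the (7)-element subsets.
Any set of 7 elements is dependent, and removing any one element gives
an independent set of size 6, so it is a minimal dependent set.
Number of circuits = (17 choose 7) = 19448.

19448


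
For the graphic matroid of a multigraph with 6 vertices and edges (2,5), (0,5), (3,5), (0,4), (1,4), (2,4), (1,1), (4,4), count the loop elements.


In a graphic matroid, a loop is a self-loop edge (u,u) with rank 0.
Examining all 8 edges for self-loops...
Self-loops found: (1,1), (4,4)
Number of loops = 2.

2


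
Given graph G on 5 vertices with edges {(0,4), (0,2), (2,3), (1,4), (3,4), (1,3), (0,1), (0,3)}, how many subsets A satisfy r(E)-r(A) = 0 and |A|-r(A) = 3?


R(x,y) = sum over A in 2^E of x^(r(E)-r(A)) * y^(|A|-r(A)).
G has 5 vertices, 8 edges. r(E) = 4.
Enumerate all 2^8 = 256 subsets.
Count subsets with r(E)-r(A)=0 and |A|-r(A)=3: 8.

8


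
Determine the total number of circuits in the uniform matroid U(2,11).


In U(2,11), circuits are the (3)-element subsets.
Any set of 3 elements is dependent, and removing any one element gives
an independent set of size 2, so it is a minimal dependent set.
Number of circuits = C(11,3) = (11 * 10 * 9) / (1 * 2 * 3) = 165.

165


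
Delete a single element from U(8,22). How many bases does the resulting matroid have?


Deleting e from U(8,22) gives U(8,21) since n > r.
Bases of U(8,21) = C(21,8) = 21! / (8! * 13!) = 203490.

203490


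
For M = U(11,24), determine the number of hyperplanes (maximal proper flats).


Hyperplanes of U(11,24) are flats of rank 10.
In a uniform matroid, these are exactly the (10)-element subsets.
Count = C(24,10) = 24! / (10! * 14!) = 1961256.

1961256


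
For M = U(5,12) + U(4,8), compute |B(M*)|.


(M1+M2)* = M1* + M2*.
M1* = U(7,12), bases: C(12,7) = 792.
M2* = U(4,8), bases: C(8,4) = 70.
|B(M*)| = 792 * 70 = 55440.

55440


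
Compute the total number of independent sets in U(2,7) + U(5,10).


For a direct sum, |I(M1+M2)| = |I(M1)| * |I(M2)|.
|I(U(2,7))| = sum C(7,k) for k=0..2 = 29.
|I(U(5,10))| = sum C(10,k) for k=0..5 = 638.
Total = 29 * 638 = 18502.

18502


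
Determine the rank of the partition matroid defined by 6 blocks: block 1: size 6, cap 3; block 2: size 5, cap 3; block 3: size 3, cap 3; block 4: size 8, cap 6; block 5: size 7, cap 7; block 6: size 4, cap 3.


Rank of a partition matroid = sum of min(|Si|, ci) for each block.
= min(6,3) + min(5,3) + min(3,3) + min(8,6) + min(7,7) + min(4,3)
= 3 + 3 + 3 + 6 + 7 + 3
= 25.

25


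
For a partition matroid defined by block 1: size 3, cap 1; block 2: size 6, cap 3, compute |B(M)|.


A basis picks exactly ci elements from block i.
Number of bases = product of C(|Si|, ci).
= C(3,1) * C(6,3)
= 3 * 20
= 60.

60


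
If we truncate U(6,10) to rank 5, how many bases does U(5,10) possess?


Truncating U(6,10) to rank 5 gives U(5,10).
Bases of U(5,10) are all 5-element subsets of 10 elements.
Number of bases = C(10,5) = 252.

252


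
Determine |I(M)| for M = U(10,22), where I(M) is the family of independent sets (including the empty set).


Independent sets of U(10,22) are all subsets of size <= 10.
Count = (22 choose 0) + (22 choose 1) + (22 choose 2) + (22 choose 3) + (22 choose 4) + (22 choose 5) + (22 choose 6) + (22 choose 7) + (22 choose 8) + (22 choose 9) + (22 choose 10)
     = 1 + 22 + 231 + 1540 + 7315 + 26334 + 74613 + 170544 + 319770 + 497420 + 646646
     = 1744436.

1744436


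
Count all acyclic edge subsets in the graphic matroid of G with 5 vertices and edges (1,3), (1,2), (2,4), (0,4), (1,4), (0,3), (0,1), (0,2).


An independent set in a graphic matroid is an acyclic edge subset.
G has 5 vertices and 8 edges.
Enumerate all 2^8 = 256 subsets, checking for acyclicity.
Total independent sets = 128.

128


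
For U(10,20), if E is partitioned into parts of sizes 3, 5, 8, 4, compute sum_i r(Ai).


r(Ai) = min(|Ai|, 10) for each part.
Sum = min(3,10) + min(5,10) + min(8,10) + min(4,10)
    = 3 + 5 + 8 + 4
    = 20.

20


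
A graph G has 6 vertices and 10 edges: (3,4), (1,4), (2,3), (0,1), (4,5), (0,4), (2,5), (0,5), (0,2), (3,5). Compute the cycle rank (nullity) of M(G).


Cycle rank (nullity) = |E| - r(M) = |E| - (|V| - c).
|E| = 10, |V| = 6, c = 1.
Nullity = 10 - (6 - 1) = 10 - 5 = 5.

5


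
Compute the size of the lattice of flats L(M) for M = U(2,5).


Flats of U(2,5): every subset of size < 2 is a flat, plus E itself.
Count = (5 choose 0) + (5 choose 1) + 1
     = 1 + 5 + 1
     = 7.

7


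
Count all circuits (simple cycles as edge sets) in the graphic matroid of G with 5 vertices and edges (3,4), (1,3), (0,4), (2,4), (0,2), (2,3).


A circuit in a graphic matroid = edge set of a simple cycle.
G has 5 vertices and 6 edges.
Enumerating all minimal edge subsets forming cycles...
Total circuits found: 3.

3


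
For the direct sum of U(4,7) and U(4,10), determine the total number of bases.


Bases of a direct sum M1 + M2: |B| = |B(M1)| * |B(M2)|.
|B(U(4,7))| = C(7,4) = 35.
|B(U(4,10))| = C(10,4) = 210.
Total bases = 35 * 210 = 7350.

7350


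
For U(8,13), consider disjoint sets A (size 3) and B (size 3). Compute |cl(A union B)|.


|A union B| = 3 + 3 = 6 (disjoint).
In U(8,13), cl(S) = S if |S| < 8, else cl(S) = E.
Since 6 < 8, cl(A union B) = A union B.
|cl(A union B)| = 6.

6


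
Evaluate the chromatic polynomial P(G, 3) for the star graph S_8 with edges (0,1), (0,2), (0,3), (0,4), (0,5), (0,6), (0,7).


P(tree, k) = k * (k-1)^(7) for any tree on 8 vertices.
P(3) = 3 * 2^7 = 3 * 128 = 384.

384


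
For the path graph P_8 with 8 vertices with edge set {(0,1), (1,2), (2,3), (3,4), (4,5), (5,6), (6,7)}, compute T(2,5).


A path on 8 vertices is a tree with 7 edges.
T(x,y) = x^(7) for any tree.
T(2,5) = 2^7 = 128.

128


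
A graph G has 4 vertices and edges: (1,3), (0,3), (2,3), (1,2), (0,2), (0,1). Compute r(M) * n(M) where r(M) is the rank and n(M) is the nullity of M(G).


r(M) = |V| - c = 4 - 1 = 3.
nullity = |E| - r(M) = 6 - 3 = 3.
Product = 3 * 3 = 9.

9


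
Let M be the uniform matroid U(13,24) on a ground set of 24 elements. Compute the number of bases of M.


Bases of U(13,24) are all 13-element subsets of the 24-element ground set.
Number of bases = C(24,13).
(24 choose 13) = 2496144.

2496144


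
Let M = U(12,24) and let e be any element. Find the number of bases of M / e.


Contracting e from U(12,24) gives U(11,23).
Bases of U(11,23) = (23 choose 11) = 1352078.

1352078


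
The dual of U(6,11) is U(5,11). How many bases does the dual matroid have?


The dual of U(r,n) is U(n-r, n) = U(5,11).
Bases of U(5,11) are all (5)-element subsets.
|B(M*)| = C(11,5) = 11! / (5! * 6!) = 462.

462


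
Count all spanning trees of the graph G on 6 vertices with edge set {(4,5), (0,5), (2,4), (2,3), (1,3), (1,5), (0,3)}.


By Kirchhoff's matrix tree theorem, the number of spanning trees equals
the determinant of any cofactor of the Laplacian matrix L.
G has 6 vertices and 7 edges.
Computing the (5 x 5) cofactor determinant gives 16.

16


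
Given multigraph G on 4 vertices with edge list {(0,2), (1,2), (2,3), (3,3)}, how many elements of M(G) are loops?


In a graphic matroid, a loop is a self-loop edge (u,u) with rank 0.
Examining all 4 edges for self-loops...
Self-loops found: (3,3)
Number of loops = 1.

1


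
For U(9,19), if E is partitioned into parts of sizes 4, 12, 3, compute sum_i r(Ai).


r(Ai) = min(|Ai|, 9) for each part.
Sum = min(4,9) + min(12,9) + min(3,9)
    = 4 + 9 + 3
    = 16.

16


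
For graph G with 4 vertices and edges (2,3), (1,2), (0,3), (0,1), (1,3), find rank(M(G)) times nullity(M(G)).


r(M) = |V| - c = 4 - 1 = 3.
nullity = |E| - r(M) = 5 - 3 = 2.
Product = 3 * 2 = 6.

6


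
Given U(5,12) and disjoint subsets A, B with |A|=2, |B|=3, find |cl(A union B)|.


|A union B| = 2 + 3 = 5 (disjoint).
In U(5,12), cl(S) = S if |S| < 5, else cl(S) = E.
Since 5 >= 5, cl(A union B) = E.
|cl(A union B)| = 12.

12


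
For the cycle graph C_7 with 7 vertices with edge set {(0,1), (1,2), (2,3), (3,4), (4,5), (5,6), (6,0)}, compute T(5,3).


T(C_7; x,y) = x + x^2 + ... + x^(6) + y.
T(5,3) = 5^1 + 5^2 + 5^3 + 5^4 + 5^5 + 5^6 + 3
= 5 + 25 + 125 + 625 + 3125 + 15625 + 3
= 19533.

19533


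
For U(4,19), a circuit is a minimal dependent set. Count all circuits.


In U(4,19), circuits are the (5)-element subsets.
Any set of 5 elements is dependent, and removing any one element gives
an independent set of size 4, so it is a minimal dependent set.
Number of circuits = C(19,5) = 11628.

11628


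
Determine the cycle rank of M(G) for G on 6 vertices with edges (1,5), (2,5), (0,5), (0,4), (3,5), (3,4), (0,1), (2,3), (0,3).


Cycle rank (nullity) = |E| - r(M) = |E| - (|V| - c).
|E| = 9, |V| = 6, c = 1.
Nullity = 9 - (6 - 1) = 9 - 5 = 4.

4


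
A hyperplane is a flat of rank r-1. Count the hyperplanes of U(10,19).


Hyperplanes of U(10,19) are flats of rank 9.
In a uniform matroid, these are exactly the (9)-element subsets.
Count = C(19,9) = 92378.

92378


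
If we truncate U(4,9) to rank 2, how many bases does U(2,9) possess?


Truncating U(4,9) to rank 2 gives U(2,9).
Bases of U(2,9) are all 2-element subsets of 9 elements.
Number of bases = C(9,2) = 9! / (2! * 7!) = 36.

36


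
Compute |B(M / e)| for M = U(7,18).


Contracting e from U(7,18) gives U(6,17).
Bases of U(6,17) = (17 choose 6) = 12376.

12376


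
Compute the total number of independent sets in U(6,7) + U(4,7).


For a direct sum, |I(M1+M2)| = |I(M1)| * |I(M2)|.
|I(U(6,7))| = sum C(7,k) for k=0..6 = 127.
|I(U(4,7))| = sum C(7,k) for k=0..4 = 99.
Total = 127 * 99 = 12573.

12573


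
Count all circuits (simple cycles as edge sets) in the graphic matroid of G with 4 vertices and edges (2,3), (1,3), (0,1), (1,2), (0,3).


A circuit in a graphic matroid = edge set of a simple cycle.
G has 4 vertices and 5 edges.
Enumerating all minimal edge subsets forming cycles...
Total circuits found: 3.

3


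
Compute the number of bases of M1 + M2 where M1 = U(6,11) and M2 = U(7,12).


Bases of a direct sum M1 + M2: |B| = |B(M1)| * |B(M2)|.
|B(U(6,11))| = C(11,6) = 462.
|B(U(7,12))| = C(12,7) = 792.
Total bases = 462 * 792 = 365904.

365904


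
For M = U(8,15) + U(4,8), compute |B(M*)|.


(M1+M2)* = M1* + M2*.
M1* = U(7,15), bases: C(15,7) = 6435.
M2* = U(4,8), bases: C(8,4) = 70.
|B(M*)| = 6435 * 70 = 450450.

450450


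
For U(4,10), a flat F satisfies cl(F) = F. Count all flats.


Flats of U(4,10): every subset of size < 4 is a flat, plus E itself.
Count = C(10,0) + C(10,1) + C(10,2) + C(10,3) + 1
     = 1 + 10 + 45 + 120 + 1
     = 177.

177


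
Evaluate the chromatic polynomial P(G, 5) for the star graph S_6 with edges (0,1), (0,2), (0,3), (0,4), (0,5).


P(tree, k) = k * (k-1)^(5) for any tree on 6 vertices.
P(5) = 5 * 4^5 = 5 * 1024 = 5120.

5120


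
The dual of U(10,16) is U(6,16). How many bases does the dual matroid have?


The dual of U(r,n) is U(n-r, n) = U(6,16).
Bases of U(6,16) are all (6)-element subsets.
|B(M*)| = C(16,6) = 8008.

8008


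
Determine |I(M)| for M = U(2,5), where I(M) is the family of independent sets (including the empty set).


Independent sets of U(2,5) are all subsets of size <= 2.
Count = C(5,0) + C(5,1) + C(5,2)
     = 1 + 5 + 10
     = 16.

16


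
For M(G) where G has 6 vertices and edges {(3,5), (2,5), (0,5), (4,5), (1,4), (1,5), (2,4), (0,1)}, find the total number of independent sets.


An independent set in a graphic matroid is an acyclic edge subset.
G has 6 vertices and 8 edges.
Enumerate all 2^8 = 256 subsets, checking for acyclicity.
Total independent sets = 164.

164


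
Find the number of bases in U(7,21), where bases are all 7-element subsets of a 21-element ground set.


Bases of U(7,21) are all 7-element subsets of the 21-element ground set.
Number of bases = C(21,7).
(21 choose 7) = 116280.

116280


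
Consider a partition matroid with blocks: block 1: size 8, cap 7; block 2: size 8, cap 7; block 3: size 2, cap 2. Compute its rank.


Rank of a partition matroid = sum of min(|Si|, ci) for each block.
= min(8,7) + min(8,7) + min(2,2)
= 7 + 7 + 2
= 16.

16


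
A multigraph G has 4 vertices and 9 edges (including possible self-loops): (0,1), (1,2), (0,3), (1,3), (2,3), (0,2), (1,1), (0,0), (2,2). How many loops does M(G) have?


In a graphic matroid, a loop is a self-loop edge (u,u) with rank 0.
Examining all 9 edges for self-loops...
Self-loops found: (1,1), (0,0), (2,2)
Number of loops = 3.

3


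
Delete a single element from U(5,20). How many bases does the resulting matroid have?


Deleting e from U(5,20) gives U(5,19) since n > r.
Bases of U(5,19) = C(19,5) = 19! / (5! * 14!) = 11628.

11628


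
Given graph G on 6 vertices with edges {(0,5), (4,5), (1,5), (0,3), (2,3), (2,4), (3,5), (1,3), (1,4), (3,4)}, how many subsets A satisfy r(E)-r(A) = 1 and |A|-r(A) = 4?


R(x,y) = sum over A in 2^E of x^(r(E)-r(A)) * y^(|A|-r(A)).
G has 6 vertices, 10 edges. r(E) = 5.
Enumerate all 2^10 = 1024 subsets.
Count subsets with r(E)-r(A)=1 and |A|-r(A)=4: 2.

2


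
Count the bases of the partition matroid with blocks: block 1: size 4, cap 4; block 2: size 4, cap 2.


A basis picks exactly ci elements from block i.
Number of bases = product of C(|Si|, ci).
= C(4,4) * C(4,2)
= 1 * 6
= 6.

6


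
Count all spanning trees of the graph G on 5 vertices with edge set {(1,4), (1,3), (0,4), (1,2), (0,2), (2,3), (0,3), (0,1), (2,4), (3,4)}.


By Kirchhoff's matrix tree theorem, the number of spanning trees equals
the determinant of any cofactor of the Laplacian matrix L.
G has 5 vertices and 10 edges.
Computing the (4 x 4) cofactor determinant gives 125.

125


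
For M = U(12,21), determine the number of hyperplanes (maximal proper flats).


Hyperplanes of U(12,21) are flats of rank 11.
In a uniform matroid, these are exactly the (11)-element subsets.
Count = C(21,11) = 352716.

352716


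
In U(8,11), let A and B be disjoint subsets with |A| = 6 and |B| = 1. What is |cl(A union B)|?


|A union B| = 6 + 1 = 7 (disjoint).
In U(8,11), cl(S) = S if |S| < 8, else cl(S) = E.
Since 7 < 8, cl(A union B) = A union B.
|cl(A union B)| = 7.

7


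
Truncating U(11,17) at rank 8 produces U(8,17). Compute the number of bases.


Truncating U(11,17) to rank 8 gives U(8,17).
Bases of U(8,17) are all 8-element subsets of 17 elements.
Number of bases = (17 choose 8) = 24310.

24310


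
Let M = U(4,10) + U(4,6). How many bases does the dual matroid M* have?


(M1+M2)* = M1* + M2*.
M1* = U(6,10), bases: C(10,6) = 210.
M2* = U(2,6), bases: C(6,2) = 15.
|B(M*)| = 210 * 15 = 3150.

3150


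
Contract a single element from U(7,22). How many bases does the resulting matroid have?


Contracting e from U(7,22) gives U(6,21).
Bases of U(6,21) = C(21,6) = 21! / (6! * 15!) = 54264.

54264


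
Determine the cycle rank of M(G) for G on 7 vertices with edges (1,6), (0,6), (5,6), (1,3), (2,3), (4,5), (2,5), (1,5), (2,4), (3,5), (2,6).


Cycle rank (nullity) = |E| - r(M) = |E| - (|V| - c).
|E| = 11, |V| = 7, c = 1.
Nullity = 11 - (7 - 1) = 11 - 6 = 5.

5


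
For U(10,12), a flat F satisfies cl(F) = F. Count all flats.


Flats of U(10,12): every subset of size < 10 is a flat, plus E itself.
Count = C(12,0) + C(12,1) + C(12,2) + C(12,3) + C(12,4) + C(12,5) + C(12,6) + C(12,7) + C(12,8) + C(12,9) + 1
     = 1 + 12 + 66 + 220 + 495 + 792 + 924 + 792 + 495 + 220 + 1
     = 4018.

4018


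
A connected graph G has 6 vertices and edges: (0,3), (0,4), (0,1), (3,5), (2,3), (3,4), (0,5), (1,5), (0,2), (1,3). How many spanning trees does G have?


By Kirchhoff's matrix tree theorem, the number of spanning trees equals
the determinant of any cofactor of the Laplacian matrix L.
G has 6 vertices and 10 edges.
Computing the (5 x 5) cofactor determinant gives 96.

96


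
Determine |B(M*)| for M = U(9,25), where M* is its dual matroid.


The dual of U(r,n) is U(n-r, n) = U(16,25).
Bases of U(16,25) are all (16)-element subsets.
|B(M*)| = C(25,16) = 25! / (16! * 9!) = 2042975.

2042975


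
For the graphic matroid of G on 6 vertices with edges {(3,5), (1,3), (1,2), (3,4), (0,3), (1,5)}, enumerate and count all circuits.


A circuit in a graphic matroid = edge set of a simple cycle.
G has 6 vertices and 6 edges.
Enumerating all minimal edge subsets forming cycles...
Total circuits found: 1.

1


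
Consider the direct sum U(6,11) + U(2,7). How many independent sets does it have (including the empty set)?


For a direct sum, |I(M1+M2)| = |I(M1)| * |I(M2)|.
|I(U(6,11))| = sum C(11,k) for k=0..6 = 1486.
|I(U(2,7))| = sum C(7,k) for k=0..2 = 29.
Total = 1486 * 29 = 43094.

43094


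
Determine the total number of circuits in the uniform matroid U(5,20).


In U(5,20), circuits are the (6)-element subsets.
Any set of 6 elements is dependent, and removing any one element gives
an independent set of size 5, so it is a minimal dependent set.
Number of circuits = C(20,6) = 20! / (6! * 14!) = 38760.

38760


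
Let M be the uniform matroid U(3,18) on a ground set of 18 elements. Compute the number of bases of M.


Bases of U(3,18) are all 3-element subsets of the 18-element ground set.
Number of bases = C(18,3).
C(18,3) = 18! / (3! * 15!) = 816.

816


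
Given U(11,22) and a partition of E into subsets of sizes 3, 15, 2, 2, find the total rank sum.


r(Ai) = min(|Ai|, 11) for each part.
Sum = min(3,11) + min(15,11) + min(2,11) + min(2,11)
    = 3 + 11 + 2 + 2
    = 18.

18


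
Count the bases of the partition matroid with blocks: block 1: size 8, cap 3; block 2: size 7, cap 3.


A basis picks exactly ci elements from block i.
Number of bases = product of C(|Si|, ci).
= C(8,3) * C(7,3)
= 56 * 35
= 1960.

1960


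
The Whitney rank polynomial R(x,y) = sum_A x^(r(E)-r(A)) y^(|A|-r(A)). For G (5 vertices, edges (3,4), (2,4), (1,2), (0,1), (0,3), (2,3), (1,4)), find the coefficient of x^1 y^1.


R(x,y) = sum over A in 2^E of x^(r(E)-r(A)) * y^(|A|-r(A)).
G has 5 vertices, 7 edges. r(E) = 4.
Enumerate all 2^7 = 128 subsets.
Count subsets with r(E)-r(A)=1 and |A|-r(A)=1: 11.

11


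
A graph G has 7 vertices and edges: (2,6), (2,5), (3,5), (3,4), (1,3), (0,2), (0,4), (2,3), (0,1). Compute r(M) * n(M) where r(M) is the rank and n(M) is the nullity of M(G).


r(M) = |V| - c = 7 - 1 = 6.
nullity = |E| - r(M) = 9 - 6 = 3.
Product = 6 * 3 = 18.

18


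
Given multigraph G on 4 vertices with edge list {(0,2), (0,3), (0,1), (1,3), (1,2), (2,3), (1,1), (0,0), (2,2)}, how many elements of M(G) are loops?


In a graphic matroid, a loop is a self-loop edge (u,u) with rank 0.
Examining all 9 edges for self-loops...
Self-loops found: (1,1), (0,0), (2,2)
Number of loops = 3.

3


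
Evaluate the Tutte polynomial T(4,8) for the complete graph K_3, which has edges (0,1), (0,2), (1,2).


T(K_3; x,y) = x^2 + x + y.
T(4,8) = 16 + 4 + 8 = 28.

28


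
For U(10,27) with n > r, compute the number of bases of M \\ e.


Deleting e from U(10,27) gives U(10,26) since n > r.
Bases of U(10,26) = C(26,10) = 5311735.

5311735


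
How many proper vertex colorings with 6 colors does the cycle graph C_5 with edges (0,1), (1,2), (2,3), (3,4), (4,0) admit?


P(C_5, k) = (k-1)^5 + (-1)^5*(k-1).
P(6) = (5)^5 - 5
= 3125 - 5 = 3120.

3120


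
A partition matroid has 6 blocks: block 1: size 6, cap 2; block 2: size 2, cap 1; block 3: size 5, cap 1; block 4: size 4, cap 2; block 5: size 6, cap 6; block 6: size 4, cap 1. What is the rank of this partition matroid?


Rank of a partition matroid = sum of min(|Si|, ci) for each block.
= min(6,2) + min(2,1) + min(5,1) + min(4,2) + min(6,6) + min(4,1)
= 2 + 1 + 1 + 2 + 6 + 1
= 13.

13


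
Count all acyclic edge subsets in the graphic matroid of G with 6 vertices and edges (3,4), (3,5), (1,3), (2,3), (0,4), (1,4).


An independent set in a graphic matroid is an acyclic edge subset.
G has 6 vertices and 6 edges.
Enumerate all 2^6 = 64 subsets, checking for acyclicity.
Total independent sets = 56.

56


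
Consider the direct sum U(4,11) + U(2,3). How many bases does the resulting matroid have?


Bases of a direct sum M1 + M2: |B| = |B(M1)| * |B(M2)|.
|B(U(4,11))| = C(11,4) = 330.
|B(U(2,3))| = C(3,2) = 3.
Total bases = 330 * 3 = 990.

990


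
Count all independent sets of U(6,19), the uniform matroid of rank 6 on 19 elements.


Independent sets of U(6,19) are all subsets of size <= 6.
Count = (19 choose 0) + (19 choose 1) + (19 choose 2) + (19 choose 3) + (19 choose 4) + (19 choose 5) + (19 choose 6)
     = 1 + 19 + 171 + 969 + 3876 + 11628 + 27132
     = 43796.

43796


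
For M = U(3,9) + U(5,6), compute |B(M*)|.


(M1+M2)* = M1* + M2*.
M1* = U(6,9), bases: C(9,6) = 84.
M2* = U(1,6), bases: C(6,1) = 6.
|B(M*)| = 84 * 6 = 504.

504


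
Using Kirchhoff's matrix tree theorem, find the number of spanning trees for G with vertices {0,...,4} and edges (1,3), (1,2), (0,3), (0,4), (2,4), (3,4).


By Kirchhoff's matrix tree theorem, the number of spanning trees equals
the determinant of any cofactor of the Laplacian matrix L.
G has 5 vertices and 6 edges.
Computing the (4 x 4) cofactor determinant gives 11.

11


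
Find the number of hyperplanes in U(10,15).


Hyperplanes of U(10,15) are flats of rank 9.
In a uniform matroid, these are exactly the (9)-element subsets.
Count = C(15,9) = 5005.

5005


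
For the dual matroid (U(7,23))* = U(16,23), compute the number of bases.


The dual of U(r,n) is U(n-r, n) = U(16,23).
Bases of U(16,23) are all (16)-element subsets.
|B(M*)| = (23 choose 16) = 245157.

245157


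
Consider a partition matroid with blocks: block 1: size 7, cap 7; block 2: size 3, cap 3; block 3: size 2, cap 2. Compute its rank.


Rank of a partition matroid = sum of min(|Si|, ci) for each block.
= min(7,7) + min(3,3) + min(2,2)
= 7 + 3 + 2
= 12.

12


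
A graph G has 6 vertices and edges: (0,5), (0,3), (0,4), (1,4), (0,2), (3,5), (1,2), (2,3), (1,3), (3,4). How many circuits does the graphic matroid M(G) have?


A circuit in a graphic matroid = edge set of a simple cycle.
G has 6 vertices and 10 edges.
Enumerating all minimal edge subsets forming cycles...
Total circuits found: 20.

20


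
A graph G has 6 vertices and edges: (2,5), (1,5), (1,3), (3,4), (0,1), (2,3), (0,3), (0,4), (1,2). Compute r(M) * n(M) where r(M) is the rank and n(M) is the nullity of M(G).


r(M) = |V| - c = 6 - 1 = 5.
nullity = |E| - r(M) = 9 - 5 = 4.
Product = 5 * 4 = 20.

20


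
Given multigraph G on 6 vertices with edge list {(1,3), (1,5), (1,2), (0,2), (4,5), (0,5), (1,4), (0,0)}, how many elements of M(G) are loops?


In a graphic matroid, a loop is a self-loop edge (u,u) with rank 0.
Examining all 8 edges for self-loops...
Self-loops found: (0,0)
Number of loops = 1.

1


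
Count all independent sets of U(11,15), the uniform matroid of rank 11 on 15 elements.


Independent sets of U(11,15) are all subsets of size <= 11.
Count = C(15,0) + C(15,1) + C(15,2) + C(15,3) + C(15,4) + C(15,5) + C(15,6) + C(15,7) + C(15,8) + C(15,9) + C(15,10) + C(15,11)
     = 1 + 15 + 105 + 455 + 1365 + 3003 + 5005 + 6435 + 6435 + 5005 + 3003 + 1365
     = 32192.

32192


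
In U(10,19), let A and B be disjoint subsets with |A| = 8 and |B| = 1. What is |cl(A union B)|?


|A union B| = 8 + 1 = 9 (disjoint).
In U(10,19), cl(S) = S if |S| < 10, else cl(S) = E.
Since 9 < 10, cl(A union B) = A union B.
|cl(A union B)| = 9.

9


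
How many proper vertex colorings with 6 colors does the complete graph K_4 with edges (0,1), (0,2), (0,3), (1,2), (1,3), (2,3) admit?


P(K_4, k) = k(k-1)(k-2)...(k-3).
P(6) = (6) * (5) * (4) * (3) = 360.

360


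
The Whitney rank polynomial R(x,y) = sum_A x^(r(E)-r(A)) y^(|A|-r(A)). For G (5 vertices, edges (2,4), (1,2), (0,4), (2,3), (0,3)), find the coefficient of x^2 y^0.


R(x,y) = sum over A in 2^E of x^(r(E)-r(A)) * y^(|A|-r(A)).
G has 5 vertices, 5 edges. r(E) = 4.
Enumerate all 2^5 = 32 subsets.
Count subsets with r(E)-r(A)=2 and |A|-r(A)=0: 10.

10


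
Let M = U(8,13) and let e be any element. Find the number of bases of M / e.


Contracting e from U(8,13) gives U(7,12).
Bases of U(7,12) = C(12,7) = 12! / (7! * 5!) = 792.

792


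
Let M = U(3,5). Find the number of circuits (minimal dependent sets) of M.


In U(3,5), circuits are the (4)-element subsets.
Any set of 4 elements is dependent, and removing any one element gives
an independent set of size 3, so it is a minimal dependent set.
Number of circuits = (5 choose 4) = 5.

5


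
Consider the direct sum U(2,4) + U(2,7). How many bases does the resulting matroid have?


Bases of a direct sum M1 + M2: |B| = |B(M1)| * |B(M2)|.
|B(U(2,4))| = C(4,2) = 6.
|B(U(2,7))| = C(7,2) = 21.
Total bases = 6 * 21 = 126.

126


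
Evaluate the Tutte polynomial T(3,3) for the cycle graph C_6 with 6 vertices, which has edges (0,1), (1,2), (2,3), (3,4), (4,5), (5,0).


T(C_6; x,y) = x + x^2 + ... + x^(5) + y.
T(3,3) = 3^1 + 3^2 + 3^3 + 3^4 + 3^5 + 3
= 3 + 9 + 27 + 81 + 243 + 3
= 366.

366


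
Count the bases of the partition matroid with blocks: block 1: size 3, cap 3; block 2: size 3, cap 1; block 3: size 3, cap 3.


A basis picks exactly ci elements from block i.
Number of bases = product of C(|Si|, ci).
= C(3,3) * C(3,1) * C(3,3)
= 1 * 3 * 1
= 3.

3


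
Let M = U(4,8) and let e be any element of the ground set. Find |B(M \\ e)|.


Deleting e from U(4,8) gives U(4,7) since n > r.
Bases of U(4,7) = C(7,4) = 7! / (4! * 3!) = 35.

35


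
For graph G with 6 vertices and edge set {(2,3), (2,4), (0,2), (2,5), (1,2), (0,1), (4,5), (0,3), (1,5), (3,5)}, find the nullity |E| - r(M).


Cycle rank (nullity) = |E| - r(M) = |E| - (|V| - c).
|E| = 10, |V| = 6, c = 1.
Nullity = 10 - (6 - 1) = 10 - 5 = 5.

5


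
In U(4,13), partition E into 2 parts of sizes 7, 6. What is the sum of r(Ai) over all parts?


r(Ai) = min(|Ai|, 4) for each part.
Sum = min(7,4) + min(6,4)
    = 4 + 4
    = 8.

8


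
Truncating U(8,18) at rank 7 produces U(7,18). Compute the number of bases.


Truncating U(8,18) to rank 7 gives U(7,18).
Bases of U(7,18) are all 7-element subsets of 18 elements.
Number of bases = (18 choose 7) = 31824.

31824


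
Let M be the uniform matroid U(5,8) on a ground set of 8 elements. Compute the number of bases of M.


Bases of U(5,8) are all 5-element subsets of the 8-element ground set.
Number of bases = C(8,5).
C(8,5) = 8! / (5! * 3!) = 56.

56
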